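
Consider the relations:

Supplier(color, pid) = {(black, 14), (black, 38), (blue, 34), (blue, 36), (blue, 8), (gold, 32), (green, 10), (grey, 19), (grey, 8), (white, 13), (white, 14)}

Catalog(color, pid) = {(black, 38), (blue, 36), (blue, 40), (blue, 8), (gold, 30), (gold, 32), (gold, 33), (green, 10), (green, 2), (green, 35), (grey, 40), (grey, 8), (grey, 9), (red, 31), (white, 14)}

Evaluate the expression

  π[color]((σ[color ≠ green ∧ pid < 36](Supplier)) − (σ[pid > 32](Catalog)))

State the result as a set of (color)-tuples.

{black, blue, gold, grey, white}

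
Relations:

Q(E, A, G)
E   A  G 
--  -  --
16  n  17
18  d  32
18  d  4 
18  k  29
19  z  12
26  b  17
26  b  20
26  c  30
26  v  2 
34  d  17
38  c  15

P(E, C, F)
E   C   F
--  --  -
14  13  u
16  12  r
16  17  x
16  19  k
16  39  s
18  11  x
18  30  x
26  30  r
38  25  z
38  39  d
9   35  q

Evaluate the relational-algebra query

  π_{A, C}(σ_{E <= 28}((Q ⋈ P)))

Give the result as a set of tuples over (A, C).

{(b, 30), (c, 30), (d, 11), (d, 30), (k, 11), (k, 30), (n, 12), (n, 17), (n, 19), (n, 39), (v, 30)}

Natural join on E: {(16, n, 17, 12, r), (16, n, 17, 17, x), (16, n, 17, 19, k), (16, n, 17, 39, s), (18, d, 32, 11, x), (18, d, 32, 30, x), (18, d, 4, 11, x), (18, d, 4, 30, x), (18, k, 29, 11, x), (18, k, 29, 30, x), (26, b, 17, 30, r), (26, b, 20, 30, r), (26, c, 30, 30, r), (26, v, 2, 30, r), (38, c, 15, 25, z), (38, c, 15, 39, d)}
Selection E <= 28: {(16, n, 17, 12, r), (16, n, 17, 17, x), (16, n, 17, 19, k), (16, n, 17, 39, s), (18, d, 32, 11, x), (18, d, 32, 30, x), (18, d, 4, 11, x), (18, d, 4, 30, x), (18, k, 29, 11, x), (18, k, 29, 30, x), (26, b, 17, 30, r), (26, b, 20, 30, r), (26, c, 30, 30, r), (26, v, 2, 30, r)}
Projecting to A, C (3 duplicate(s) eliminated): {(b, 30), (c, 30), (d, 11), (d, 30), (k, 11), (k, 30), (n, 12), (n, 17), (n, 19), (n, 39), (v, 30)}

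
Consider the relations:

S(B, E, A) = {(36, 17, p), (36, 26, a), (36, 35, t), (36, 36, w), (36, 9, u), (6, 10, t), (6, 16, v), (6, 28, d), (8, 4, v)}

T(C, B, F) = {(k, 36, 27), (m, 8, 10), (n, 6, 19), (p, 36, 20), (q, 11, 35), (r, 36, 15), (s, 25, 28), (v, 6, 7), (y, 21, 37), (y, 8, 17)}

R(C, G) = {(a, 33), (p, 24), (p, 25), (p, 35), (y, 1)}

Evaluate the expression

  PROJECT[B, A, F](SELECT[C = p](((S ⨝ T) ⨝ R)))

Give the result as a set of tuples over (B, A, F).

S ⋈ T (natural join on B): {(36, 17, p, k, 27), (36, 17, p, p, 20), (36, 17, p, r, 15), (36, 26, a, k, 27), (36, 26, a, p, 20), (36, 26, a, r, 15), (36, 35, t, k, 27), (36, 35, t, p, 20), (36, 35, t, r, 15), (36, 36, w, k, 27), (36, 36, w, p, 20), (36, 36, w, r, 15), (36, 9, u, k, 27), (36, 9, u, p, 20), (36, 9, u, r, 15), (6, 10, t, n, 19), (6, 10, t, v, 7), (6, 16, v, n, 19), (6, 16, v, v, 7), (6, 28, d, n, 19), (6, 28, d, v, 7), (8, 4, v, m, 10), (8, 4, v, y, 17)}
(S ⨝ T) ⋈ R (natural join on C): {(36, 17, p, p, 20, 24), (36, 17, p, p, 20, 25), (36, 17, p, p, 20, 35), (36, 26, a, p, 20, 24), (36, 26, a, p, 20, 25), (36, 26, a, p, 20, 35), (36, 35, t, p, 20, 24), (36, 35, t, p, 20, 25), (36, 35, t, p, 20, 35), (36, 36, w, p, 20, 24), (36, 36, w, p, 20, 25), (36, 36, w, p, 20, 35), (36, 9, u, p, 20, 24), (36, 9, u, p, 20, 25), (36, 9, u, p, 20, 35), (8, 4, v, y, 17, 1)}
σ[C = p]: keep tuples satisfying C = p → {(36, 17, p, p, 20, 24), (36, 17, p, p, 20, 25), (36, 17, p, p, 20, 35), (36, 26, a, p, 20, 24), (36, 26, a, p, 20, 25), (36, 26, a, p, 20, 35), (36, 35, t, p, 20, 24), (36, 35, t, p, 20, 25), (36, 35, t, p, 20, 35), (36, 36, w, p, 20, 24), (36, 36, w, p, 20, 25), (36, 36, w, p, 20, 35), (36, 9, u, p, 20, 24), (36, 9, u, p, 20, 25), (36, 9, u, p, 20, 35)}
Keep only column(s) B, A, F (10 duplicate(s) eliminated): {(36, a, 20), (36, p, 20), (36, t, 20), (36, u, 20), (36, w, 20)}

{(36, a, 20), (36, p, 20), (36, t, 20), (36, u, 20), (36, w, 20)}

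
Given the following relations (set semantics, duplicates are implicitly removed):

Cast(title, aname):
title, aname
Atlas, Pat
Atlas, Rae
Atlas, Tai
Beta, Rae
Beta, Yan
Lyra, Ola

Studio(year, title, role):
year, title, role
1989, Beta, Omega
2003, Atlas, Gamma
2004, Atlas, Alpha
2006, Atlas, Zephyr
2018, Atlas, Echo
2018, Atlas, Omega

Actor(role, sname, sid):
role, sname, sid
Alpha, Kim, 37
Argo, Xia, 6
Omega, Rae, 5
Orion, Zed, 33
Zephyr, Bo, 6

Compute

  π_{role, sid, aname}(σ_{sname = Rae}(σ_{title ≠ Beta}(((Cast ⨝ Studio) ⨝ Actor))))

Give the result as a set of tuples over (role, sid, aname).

Joining Cast and Studio on title yields {(Atlas, Pat, 2003, Gamma), (Atlas, Pat, 2004, Alpha), (Atlas, Pat, 2006, Zephyr), (Atlas, Pat, 2018, Echo), (Atlas, Pat, 2018, Omega), (Atlas, Rae, 2003, Gamma), (Atlas, Rae, 2004, Alpha), (Atlas, Rae, 2006, Zephyr), (Atlas, Rae, 2018, Echo), (Atlas, Rae, 2018, Omega), (Atlas, Tai, 2003, Gamma), (Atlas, Tai, 2004, Alpha), (Atlas, Tai, 2006, Zephyr), (Atlas, Tai, 2018, Echo), (Atlas, Tai, 2018, Omega), (Beta, Rae, 1989, Omega), (Beta, Yan, 1989, Omega)}.
Joining (Cast ⨝ Studio) and Actor on role yields {(Atlas, Pat, 2004, Alpha, Kim, 37), (Atlas, Pat, 2006, Zephyr, Bo, 6), (Atlas, Pat, 2018, Omega, Rae, 5), (Atlas, Rae, 2004, Alpha, Kim, 37), (Atlas, Rae, 2006, Zephyr, Bo, 6), (Atlas, Rae, 2018, Omega, Rae, 5), (Atlas, Tai, 2004, Alpha, Kim, 37), (Atlas, Tai, 2006, Zephyr, Bo, 6), (Atlas, Tai, 2018, Omega, Rae, 5), (Beta, Rae, 1989, Omega, Rae, 5), (Beta, Yan, 1989, Omega, Rae, 5)}.
σ[title ≠ Beta]: keep tuples satisfying title ≠ Beta → {(Atlas, Pat, 2004, Alpha, Kim, 37), (Atlas, Pat, 2006, Zephyr, Bo, 6), (Atlas, Pat, 2018, Omega, Rae, 5), (Atlas, Rae, 2004, Alpha, Kim, 37), (Atlas, Rae, 2006, Zephyr, Bo, 6), (Atlas, Rae, 2018, Omega, Rae, 5), (Atlas, Tai, 2004, Alpha, Kim, 37), (Atlas, Tai, 2006, Zephyr, Bo, 6), (Atlas, Tai, 2018, Omega, Rae, 5)}
σ[sname = Rae]: keep tuples satisfying sname = Rae → {(Atlas, Pat, 2018, Omega, Rae, 5), (Atlas, Rae, 2018, Omega, Rae, 5), (Atlas, Tai, 2018, Omega, Rae, 5)}
Projecting to role, sid, aname: {(Omega, 5, Pat), (Omega, 5, Rae), (Omega, 5, Tai)}

{(Omega, 5, Pat), (Omega, 5, Rae), (Omega, 5, Tai)}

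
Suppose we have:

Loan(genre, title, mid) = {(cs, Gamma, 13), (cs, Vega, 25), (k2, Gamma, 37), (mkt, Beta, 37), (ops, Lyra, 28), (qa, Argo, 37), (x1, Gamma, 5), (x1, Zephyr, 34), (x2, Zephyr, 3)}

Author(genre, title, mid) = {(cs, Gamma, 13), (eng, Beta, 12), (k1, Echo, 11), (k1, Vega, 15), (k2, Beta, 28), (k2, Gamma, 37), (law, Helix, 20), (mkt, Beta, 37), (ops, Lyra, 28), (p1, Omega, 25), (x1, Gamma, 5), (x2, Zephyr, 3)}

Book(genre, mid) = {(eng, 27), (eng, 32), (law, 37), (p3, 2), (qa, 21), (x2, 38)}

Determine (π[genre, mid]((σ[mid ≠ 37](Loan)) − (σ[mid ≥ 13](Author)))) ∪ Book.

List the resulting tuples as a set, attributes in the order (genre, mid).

{(cs, 25), (eng, 27), (eng, 32), (law, 37), (p3, 2), (qa, 21), (x1, 34), (x1, 5), (x2, 3), (x2, 38)}

Filtering on mid ≠ 37 leaves {(cs, Gamma, 13), (cs, Vega, 25), (ops, Lyra, 28), (x1, Gamma, 5), (x1, Zephyr, 34), (x2, Zephyr, 3)}.
Filtering on mid ≥ 13 leaves {(cs, Gamma, 13), (k1, Vega, 15), (k2, Beta, 28), (k2, Gamma, 37), (law, Helix, 20), (mkt, Beta, 37), (ops, Lyra, 28), (p1, Omega, 25)}.
Set difference of the two operands is {(cs, Vega, 25), (x1, Gamma, 5), (x1, Zephyr, 34), (x2, Zephyr, 3)}.
Projecting to genre, mid: {(cs, 25), (x1, 34), (x1, 5), (x2, 3)}
Set union of the two operands is {(cs, 25), (eng, 27), (eng, 32), (law, 37), (p3, 2), (qa, 21), (x1, 34), (x1, 5), (x2, 3), (x2, 38)}.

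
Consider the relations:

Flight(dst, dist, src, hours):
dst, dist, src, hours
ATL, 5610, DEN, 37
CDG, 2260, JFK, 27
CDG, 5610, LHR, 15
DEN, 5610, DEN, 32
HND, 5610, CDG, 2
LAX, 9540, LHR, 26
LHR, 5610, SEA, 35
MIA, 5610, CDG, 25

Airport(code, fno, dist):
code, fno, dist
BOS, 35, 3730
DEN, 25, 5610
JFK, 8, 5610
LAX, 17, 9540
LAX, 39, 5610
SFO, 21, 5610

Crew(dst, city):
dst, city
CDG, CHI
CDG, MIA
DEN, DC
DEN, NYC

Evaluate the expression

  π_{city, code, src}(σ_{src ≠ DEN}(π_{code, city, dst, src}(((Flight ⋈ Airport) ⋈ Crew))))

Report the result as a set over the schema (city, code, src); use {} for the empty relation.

Joining Flight and Airport on dist yields {(ATL, 5610, DEN, 37, DEN, 25), (ATL, 5610, DEN, 37, JFK, 8), (ATL, 5610, DEN, 37, LAX, 39), (ATL, 5610, DEN, 37, SFO, 21), (CDG, 5610, LHR, 15, DEN, 25), (CDG, 5610, LHR, 15, JFK, 8), (CDG, 5610, LHR, 15, LAX, 39), (CDG, 5610, LHR, 15, SFO, 21), (DEN, 5610, DEN, 32, DEN, 25), (DEN, 5610, DEN, 32, JFK, 8), (DEN, 5610, DEN, 32, LAX, 39), (DEN, 5610, DEN, 32, SFO, 21), (HND, 5610, CDG, 2, DEN, 25), (HND, 5610, CDG, 2, JFK, 8), (HND, 5610, CDG, 2, LAX, 39), (HND, 5610, CDG, 2, SFO, 21), (LAX, 9540, LHR, 26, LAX, 17), (LHR, 5610, SEA, 35, DEN, 25), (LHR, 5610, SEA, 35, JFK, 8), (LHR, 5610, SEA, 35, LAX, 39), (LHR, 5610, SEA, 35, SFO, 21), (MIA, 5610, CDG, 25, DEN, 25), (MIA, 5610, CDG, 25, JFK, 8), (MIA, 5610, CDG, 25, LAX, 39), (MIA, 5610, CDG, 25, SFO, 21)}.
Joining (Flight ⋈ Airport) and Crew on dst yields {(CDG, 5610, LHR, 15, DEN, 25, CHI), (CDG, 5610, LHR, 15, DEN, 25, MIA), (CDG, 5610, LHR, 15, JFK, 8, CHI), (CDG, 5610, LHR, 15, JFK, 8, MIA), (CDG, 5610, LHR, 15, LAX, 39, CHI), (CDG, 5610, LHR, 15, LAX, 39, MIA), (CDG, 5610, LHR, 15, SFO, 21, CHI), (CDG, 5610, LHR, 15, SFO, 21, MIA), (DEN, 5610, DEN, 32, DEN, 25, DC), (DEN, 5610, DEN, 32, DEN, 25, NYC), (DEN, 5610, DEN, 32, JFK, 8, DC), (DEN, 5610, DEN, 32, JFK, 8, NYC), (DEN, 5610, DEN, 32, LAX, 39, DC), (DEN, 5610, DEN, 32, LAX, 39, NYC), (DEN, 5610, DEN, 32, SFO, 21, DC), (DEN, 5610, DEN, 32, SFO, 21, NYC)}.
Projecting to code, city, dst, src: {(DEN, CHI, CDG, LHR), (DEN, DC, DEN, DEN), (DEN, MIA, CDG, LHR), (DEN, NYC, DEN, DEN), (JFK, CHI, CDG, LHR), (JFK, DC, DEN, DEN), (JFK, MIA, CDG, LHR), (JFK, NYC, DEN, DEN), (LAX, CHI, CDG, LHR), (LAX, DC, DEN, DEN), (LAX, MIA, CDG, LHR), (LAX, NYC, DEN, DEN), (SFO, CHI, CDG, LHR), (SFO, DC, DEN, DEN), (SFO, MIA, CDG, LHR), (SFO, NYC, DEN, DEN)}
Apply σ_{src ≠ DEN}; surviving tuples: {(DEN, CHI, CDG, LHR), (DEN, MIA, CDG, LHR), (JFK, CHI, CDG, LHR), (JFK, MIA, CDG, LHR), (LAX, CHI, CDG, LHR), (LAX, MIA, CDG, LHR), (SFO, CHI, CDG, LHR), (SFO, MIA, CDG, LHR)}
Projecting to city, code, src: {(CHI, DEN, LHR), (CHI, JFK, LHR), (CHI, LAX, LHR), (CHI, SFO, LHR), (MIA, DEN, LHR), (MIA, JFK, LHR), (MIA, LAX, LHR), (MIA, SFO, LHR)}

{(CHI, DEN, LHR), (CHI, JFK, LHR), (CHI, LAX, LHR), (CHI, SFO, LHR), (MIA, DEN, LHR), (MIA, JFK, LHR), (MIA, LAX, LHR), (MIA, SFO, LHR)}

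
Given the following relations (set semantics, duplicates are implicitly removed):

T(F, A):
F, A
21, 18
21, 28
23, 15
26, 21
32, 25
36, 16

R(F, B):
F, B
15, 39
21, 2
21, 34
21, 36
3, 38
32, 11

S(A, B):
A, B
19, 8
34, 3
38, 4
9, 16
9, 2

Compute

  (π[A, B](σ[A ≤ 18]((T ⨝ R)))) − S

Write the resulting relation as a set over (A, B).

T ⋈ R (natural join on F): {(21, 18, 2), (21, 18, 34), (21, 18, 36), (21, 28, 2), (21, 28, 34), (21, 28, 36), (32, 25, 11)}
Selection A ≤ 18: {(21, 18, 2), (21, 18, 34), (21, 18, 36)}
π[A, B]: project onto (A, B) → {(18, 2), (18, 34), (18, 36)}
Difference: {(18, 2), (18, 34), (18, 36)} with {(19, 8), (34, 3), (38, 4), (9, 16), (9, 2)} → {(18, 2), (18, 34), (18, 36)}

{(18, 2), (18, 34), (18, 36)}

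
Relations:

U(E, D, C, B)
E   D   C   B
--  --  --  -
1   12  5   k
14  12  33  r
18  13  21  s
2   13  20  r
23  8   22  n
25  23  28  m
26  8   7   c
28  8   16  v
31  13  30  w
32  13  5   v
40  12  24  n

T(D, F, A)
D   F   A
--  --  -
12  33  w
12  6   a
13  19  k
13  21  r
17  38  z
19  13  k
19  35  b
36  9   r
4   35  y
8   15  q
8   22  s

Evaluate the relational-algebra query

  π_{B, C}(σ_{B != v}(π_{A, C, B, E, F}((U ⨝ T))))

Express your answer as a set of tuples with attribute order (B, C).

U ⋈ T (natural join on D): {(1, 12, 5, k, 33, w), (1, 12, 5, k, 6, a), (14, 12, 33, r, 33, w), (14, 12, 33, r, 6, a), (18, 13, 21, s, 19, k), (18, 13, 21, s, 21, r), (2, 13, 20, r, 19, k), (2, 13, 20, r, 21, r), (23, 8, 22, n, 15, q), (23, 8, 22, n, 22, s), (26, 8, 7, c, 15, q), (26, 8, 7, c, 22, s), (28, 8, 16, v, 15, q), (28, 8, 16, v, 22, s), (31, 13, 30, w, 19, k), (31, 13, 30, w, 21, r), (32, 13, 5, v, 19, k), (32, 13, 5, v, 21, r), (40, 12, 24, n, 33, w), (40, 12, 24, n, 6, a)}
π_{A, C, B, E, F} gives {(a, 24, n, 40, 6), (a, 33, r, 14, 6), (a, 5, k, 1, 6), (k, 20, r, 2, 19), (k, 21, s, 18, 19), (k, 30, w, 31, 19), (k, 5, v, 32, 19), (q, 16, v, 28, 15), (q, 22, n, 23, 15), (q, 7, c, 26, 15), (r, 20, r, 2, 21), (r, 21, s, 18, 21), (r, 30, w, 31, 21), (r, 5, v, 32, 21), (s, 16, v, 28, 22), (s, 22, n, 23, 22), (s, 7, c, 26, 22), (w, 24, n, 40, 33), (w, 33, r, 14, 33), (w, 5, k, 1, 33)}.
Apply σ_{B != v}; surviving tuples: {(a, 24, n, 40, 6), (a, 33, r, 14, 6), (a, 5, k, 1, 6), (k, 20, r, 2, 19), (k, 21, s, 18, 19), (k, 30, w, 31, 19), (q, 22, n, 23, 15), (q, 7, c, 26, 15), (r, 20, r, 2, 21), (r, 21, s, 18, 21), (r, 30, w, 31, 21), (s, 22, n, 23, 22), (s, 7, c, 26, 22), (w, 24, n, 40, 33), (w, 33, r, 14, 33), (w, 5, k, 1, 33)}
π_{B, C} gives {(c, 7), (k, 5), (n, 22), (n, 24), (r, 20), (r, 33), (s, 21), (w, 30)} (8 duplicate(s) eliminated).

{(c, 7), (k, 5), (n, 22), (n, 24), (r, 20), (r, 33), (s, 21), (w, 30)}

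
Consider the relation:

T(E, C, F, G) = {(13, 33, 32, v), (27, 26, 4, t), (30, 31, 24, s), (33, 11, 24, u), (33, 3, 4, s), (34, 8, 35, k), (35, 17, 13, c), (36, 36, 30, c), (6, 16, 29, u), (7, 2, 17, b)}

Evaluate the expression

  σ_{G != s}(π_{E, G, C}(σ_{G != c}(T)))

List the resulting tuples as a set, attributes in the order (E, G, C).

{(13, v, 33), (27, t, 26), (33, u, 11), (34, k, 8), (6, u, 16), (7, b, 2)}

Selection G != c: {(13, 33, 32, v), (27, 26, 4, t), (30, 31, 24, s), (33, 11, 24, u), (33, 3, 4, s), (34, 8, 35, k), (6, 16, 29, u), (7, 2, 17, b)}
Keep only column(s) E, G, C: {(13, v, 33), (27, t, 26), (30, s, 31), (33, s, 3), (33, u, 11), (34, k, 8), (6, u, 16), (7, b, 2)}
Selection G != s: {(13, v, 33), (27, t, 26), (33, u, 11), (34, k, 8), (6, u, 16), (7, b, 2)}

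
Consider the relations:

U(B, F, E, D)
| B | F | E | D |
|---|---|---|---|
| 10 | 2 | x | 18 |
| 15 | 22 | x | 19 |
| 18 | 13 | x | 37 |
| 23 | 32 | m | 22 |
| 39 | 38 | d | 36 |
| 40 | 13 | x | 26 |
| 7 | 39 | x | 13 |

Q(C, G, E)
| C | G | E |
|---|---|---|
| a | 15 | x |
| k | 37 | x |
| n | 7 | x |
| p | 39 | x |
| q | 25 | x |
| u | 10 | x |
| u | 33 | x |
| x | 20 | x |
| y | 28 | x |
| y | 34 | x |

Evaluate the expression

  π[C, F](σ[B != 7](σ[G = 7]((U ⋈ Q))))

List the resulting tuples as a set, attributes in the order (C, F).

Natural join on E: {(10, 2, x, 18, a, 15), (10, 2, x, 18, k, 37), (10, 2, x, 18, n, 7), (10, 2, x, 18, p, 39), (10, 2, x, 18, q, 25), (10, 2, x, 18, u, 10), (10, 2, x, 18, u, 33), (10, 2, x, 18, x, 20), (10, 2, x, 18, y, 28), (10, 2, x, 18, y, 34), (15, 22, x, 19, a, 15), (15, 22, x, 19, k, 37), (15, 22, x, 19, n, 7), (15, 22, x, 19, p, 39), (15, 22, x, 19, q, 25), (15, 22, x, 19, u, 10), (15, 22, x, 19, u, 33), (15, 22, x, 19, x, 20), (15, 22, x, 19, y, 28), (15, 22, x, 19, y, 34), (18, 13, x, 37, a, 15), (18, 13, x, 37, k, 37), (18, 13, x, 37, n, 7), (18, 13, x, 37, p, 39), (18, 13, x, 37, q, 25), (18, 13, x, 37, u, 10), (18, 13, x, 37, u, 33), (18, 13, x, 37, x, 20), (18, 13, x, 37, y, 28), (18, 13, x, 37, y, 34), (40, 13, x, 26, a, 15), (40, 13, x, 26, k, 37), (40, 13, x, 26, n, 7), (40, 13, x, 26, p, 39), (40, 13, x, 26, q, 25), (40, 13, x, 26, u, 10), (40, 13, x, 26, u, 33), (40, 13, x, 26, x, 20), (40, 13, x, 26, y, 28), (40, 13, x, 26, y, 34), (7, 39, x, 13, a, 15), (7, 39, x, 13, k, 37), (7, 39, x, 13, n, 7), (7, 39, x, 13, p, 39), (7, 39, x, 13, q, 25), (7, 39, x, 13, u, 10), (7, 39, x, 13, u, 33), (7, 39, x, 13, x, 20), (7, 39, x, 13, y, 28), (7, 39, x, 13, y, 34)}
Filtering on G = 7 leaves {(10, 2, x, 18, n, 7), (15, 22, x, 19, n, 7), (18, 13, x, 37, n, 7), (40, 13, x, 26, n, 7), (7, 39, x, 13, n, 7)}.
Filtering on B != 7 leaves {(10, 2, x, 18, n, 7), (15, 22, x, 19, n, 7), (18, 13, x, 37, n, 7), (40, 13, x, 26, n, 7)}.
π_{C, F} gives {(n, 13), (n, 2), (n, 22)} (1 duplicate(s) eliminated).

{(n, 13), (n, 2), (n, 22)}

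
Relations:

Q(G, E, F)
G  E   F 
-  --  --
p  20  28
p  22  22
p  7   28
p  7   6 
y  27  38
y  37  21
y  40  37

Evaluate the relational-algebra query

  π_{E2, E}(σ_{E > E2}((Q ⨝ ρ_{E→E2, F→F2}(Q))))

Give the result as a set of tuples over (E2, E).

ρ[E→E2, F→F2]: schema becomes (G, E2, F2); tuples unchanged.
Natural join on G: {(p, 20, 28, 20, 28), (p, 20, 28, 22, 22), (p, 20, 28, 7, 28), (p, 20, 28, 7, 6), (p, 22, 22, 20, 28), (p, 22, 22, 22, 22), (p, 22, 22, 7, 28), (p, 22, 22, 7, 6), (p, 7, 28, 20, 28), (p, 7, 28, 22, 22), (p, 7, 28, 7, 28), (p, 7, 28, 7, 6), (p, 7, 6, 20, 28), (p, 7, 6, 22, 22), (p, 7, 6, 7, 28), (p, 7, 6, 7, 6), (y, 27, 38, 27, 38), (y, 27, 38, 37, 21), (y, 27, 38, 40, 37), (y, 37, 21, 27, 38), (y, 37, 21, 37, 21), (y, 37, 21, 40, 37), (y, 40, 37, 27, 38), (y, 40, 37, 37, 21), (y, 40, 37, 40, 37)}
σ[E > E2]: keep tuples satisfying E > E2 → {(p, 20, 28, 7, 28), (p, 20, 28, 7, 6), (p, 22, 22, 20, 28), (p, 22, 22, 7, 28), (p, 22, 22, 7, 6), (y, 37, 21, 27, 38), (y, 40, 37, 27, 38), (y, 40, 37, 37, 21)}
π[E2, E]: project onto (E2, E) (2 duplicate(s) eliminated) → {(20, 22), (27, 37), (27, 40), (37, 40), (7, 20), (7, 22)}

{(20, 22), (27, 37), (27, 40), (37, 40), (7, 20), (7, 22)}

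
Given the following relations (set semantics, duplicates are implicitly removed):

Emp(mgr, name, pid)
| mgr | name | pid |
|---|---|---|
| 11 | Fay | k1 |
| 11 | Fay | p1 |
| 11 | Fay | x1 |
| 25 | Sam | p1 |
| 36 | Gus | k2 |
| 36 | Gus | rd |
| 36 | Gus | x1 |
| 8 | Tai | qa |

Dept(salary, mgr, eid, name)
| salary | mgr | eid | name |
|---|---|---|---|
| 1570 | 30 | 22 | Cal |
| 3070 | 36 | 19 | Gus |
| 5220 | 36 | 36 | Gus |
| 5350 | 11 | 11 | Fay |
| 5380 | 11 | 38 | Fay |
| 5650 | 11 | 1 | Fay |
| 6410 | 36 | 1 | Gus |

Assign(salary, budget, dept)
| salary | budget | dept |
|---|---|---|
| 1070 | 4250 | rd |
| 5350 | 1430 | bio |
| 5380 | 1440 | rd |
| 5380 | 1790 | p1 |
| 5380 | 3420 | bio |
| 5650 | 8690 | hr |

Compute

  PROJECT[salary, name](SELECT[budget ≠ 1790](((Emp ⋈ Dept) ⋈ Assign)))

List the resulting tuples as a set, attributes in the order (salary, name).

Emp ⋈ Dept (natural join on mgr, name): {(11, Fay, k1, 5350, 11), (11, Fay, k1, 5380, 38), (11, Fay, k1, 5650, 1), (11, Fay, p1, 5350, 11), (11, Fay, p1, 5380, 38), (11, Fay, p1, 5650, 1), (11, Fay, x1, 5350, 11), (11, Fay, x1, 5380, 38), (11, Fay, x1, 5650, 1), (36, Gus, k2, 3070, 19), (36, Gus, k2, 5220, 36), (36, Gus, k2, 6410, 1), (36, Gus, rd, 3070, 19), (36, Gus, rd, 5220, 36), (36, Gus, rd, 6410, 1), (36, Gus, x1, 3070, 19), (36, Gus, x1, 5220, 36), (36, Gus, x1, 6410, 1)}
(Emp ⋈ Dept) ⋈ Assign (natural join on salary): {(11, Fay, k1, 5350, 11, 1430, bio), (11, Fay, k1, 5380, 38, 1440, rd), (11, Fay, k1, 5380, 38, 1790, p1), (11, Fay, k1, 5380, 38, 3420, bio), (11, Fay, k1, 5650, 1, 8690, hr), (11, Fay, p1, 5350, 11, 1430, bio), (11, Fay, p1, 5380, 38, 1440, rd), (11, Fay, p1, 5380, 38, 1790, p1), (11, Fay, p1, 5380, 38, 3420, bio), (11, Fay, p1, 5650, 1, 8690, hr), (11, Fay, x1, 5350, 11, 1430, bio), (11, Fay, x1, 5380, 38, 1440, rd), (11, Fay, x1, 5380, 38, 1790, p1), (11, Fay, x1, 5380, 38, 3420, bio), (11, Fay, x1, 5650, 1, 8690, hr)}
σ[budget ≠ 1790]: keep tuples satisfying budget ≠ 1790 → {(11, Fay, k1, 5350, 11, 1430, bio), (11, Fay, k1, 5380, 38, 1440, rd), (11, Fay, k1, 5380, 38, 3420, bio), (11, Fay, k1, 5650, 1, 8690, hr), (11, Fay, p1, 5350, 11, 1430, bio), (11, Fay, p1, 5380, 38, 1440, rd), (11, Fay, p1, 5380, 38, 3420, bio), (11, Fay, p1, 5650, 1, 8690, hr), (11, Fay, x1, 5350, 11, 1430, bio), (11, Fay, x1, 5380, 38, 1440, rd), (11, Fay, x1, 5380, 38, 3420, bio), (11, Fay, x1, 5650, 1, 8690, hr)}
Keep only column(s) salary, name (9 duplicate(s) eliminated): {(5350, Fay), (5380, Fay), (5650, Fay)}

{(5350, Fay), (5380, Fay), (5650, Fay)}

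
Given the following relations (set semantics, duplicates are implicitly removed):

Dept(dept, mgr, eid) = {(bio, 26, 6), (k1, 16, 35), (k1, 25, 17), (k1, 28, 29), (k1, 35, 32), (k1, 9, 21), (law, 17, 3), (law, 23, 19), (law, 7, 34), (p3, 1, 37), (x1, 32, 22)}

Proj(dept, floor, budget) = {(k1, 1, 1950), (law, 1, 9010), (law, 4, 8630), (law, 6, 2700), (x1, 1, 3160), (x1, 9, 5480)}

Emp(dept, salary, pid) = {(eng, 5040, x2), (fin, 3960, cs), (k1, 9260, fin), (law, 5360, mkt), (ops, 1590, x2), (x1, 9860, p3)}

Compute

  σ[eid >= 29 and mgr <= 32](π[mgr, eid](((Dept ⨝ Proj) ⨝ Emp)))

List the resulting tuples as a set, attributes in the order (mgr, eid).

{(16, 35), (28, 29), (7, 34)}

Dept ⋈ Proj (natural join on dept): {(k1, 16, 35, 1, 1950), (k1, 25, 17, 1, 1950), (k1, 28, 29, 1, 1950), (k1, 35, 32, 1, 1950), (k1, 9, 21, 1, 1950), (law, 17, 3, 1, 9010), (law, 17, 3, 4, 8630), (law, 17, 3, 6, 2700), (law, 23, 19, 1, 9010), (law, 23, 19, 4, 8630), (law, 23, 19, 6, 2700), (law, 7, 34, 1, 9010), (law, 7, 34, 4, 8630), (law, 7, 34, 6, 2700), (x1, 32, 22, 1, 3160), (x1, 32, 22, 9, 5480)}
(Dept ⨝ Proj) ⋈ Emp (natural join on dept): {(k1, 16, 35, 1, 1950, 9260, fin), (k1, 25, 17, 1, 1950, 9260, fin), (k1, 28, 29, 1, 1950, 9260, fin), (k1, 35, 32, 1, 1950, 9260, fin), (k1, 9, 21, 1, 1950, 9260, fin), (law, 17, 3, 1, 9010, 5360, mkt), (law, 17, 3, 4, 8630, 5360, mkt), (law, 17, 3, 6, 2700, 5360, mkt), (law, 23, 19, 1, 9010, 5360, mkt), (law, 23, 19, 4, 8630, 5360, mkt), (law, 23, 19, 6, 2700, 5360, mkt), (law, 7, 34, 1, 9010, 5360, mkt), (law, 7, 34, 4, 8630, 5360, mkt), (law, 7, 34, 6, 2700, 5360, mkt), (x1, 32, 22, 1, 3160, 9860, p3), (x1, 32, 22, 9, 5480, 9860, p3)}
π[mgr, eid]: project onto (mgr, eid) (7 duplicate(s) eliminated) → {(16, 35), (17, 3), (23, 19), (25, 17), (28, 29), (32, 22), (35, 32), (7, 34), (9, 21)}
Apply σ_{eid >= 29 and mgr <= 32}; surviving tuples: {(16, 35), (28, 29), (7, 34)}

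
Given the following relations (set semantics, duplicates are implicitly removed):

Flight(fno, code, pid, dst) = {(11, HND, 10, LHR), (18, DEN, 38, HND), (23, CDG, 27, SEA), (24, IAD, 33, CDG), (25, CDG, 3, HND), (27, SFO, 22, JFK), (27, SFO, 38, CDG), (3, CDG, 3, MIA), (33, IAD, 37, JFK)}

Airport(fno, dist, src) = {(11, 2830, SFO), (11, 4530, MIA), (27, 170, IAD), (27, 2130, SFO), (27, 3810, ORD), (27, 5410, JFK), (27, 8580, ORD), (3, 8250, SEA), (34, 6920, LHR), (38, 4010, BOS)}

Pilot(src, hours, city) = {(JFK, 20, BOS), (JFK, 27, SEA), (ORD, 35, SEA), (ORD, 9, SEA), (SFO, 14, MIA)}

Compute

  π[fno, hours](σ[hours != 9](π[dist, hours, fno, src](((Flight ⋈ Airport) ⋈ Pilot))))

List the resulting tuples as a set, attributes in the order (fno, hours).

Joining Flight and Airport on fno yields {(11, HND, 10, LHR, 2830, SFO), (11, HND, 10, LHR, 4530, MIA), (27, SFO, 22, JFK, 170, IAD), (27, SFO, 22, JFK, 2130, SFO), (27, SFO, 22, JFK, 3810, ORD), (27, SFO, 22, JFK, 5410, JFK), (27, SFO, 22, JFK, 8580, ORD), (27, SFO, 38, CDG, 170, IAD), (27, SFO, 38, CDG, 2130, SFO), (27, SFO, 38, CDG, 3810, ORD), (27, SFO, 38, CDG, 5410, JFK), (27, SFO, 38, CDG, 8580, ORD), (3, CDG, 3, MIA, 8250, SEA)}.
Joining (Flight ⋈ Airport) and Pilot on src yields {(11, HND, 10, LHR, 2830, SFO, 14, MIA), (27, SFO, 22, JFK, 2130, SFO, 14, MIA), (27, SFO, 22, JFK, 3810, ORD, 35, SEA), (27, SFO, 22, JFK, 3810, ORD, 9, SEA), (27, SFO, 22, JFK, 5410, JFK, 20, BOS), (27, SFO, 22, JFK, 5410, JFK, 27, SEA), (27, SFO, 22, JFK, 8580, ORD, 35, SEA), (27, SFO, 22, JFK, 8580, ORD, 9, SEA), (27, SFO, 38, CDG, 2130, SFO, 14, MIA), (27, SFO, 38, CDG, 3810, ORD, 35, SEA), (27, SFO, 38, CDG, 3810, ORD, 9, SEA), (27, SFO, 38, CDG, 5410, JFK, 20, BOS), (27, SFO, 38, CDG, 5410, JFK, 27, SEA), (27, SFO, 38, CDG, 8580, ORD, 35, SEA), (27, SFO, 38, CDG, 8580, ORD, 9, SEA)}.
π_{dist, hours, fno, src} gives {(2130, 14, 27, SFO), (2830, 14, 11, SFO), (3810, 35, 27, ORD), (3810, 9, 27, ORD), (5410, 20, 27, JFK), (5410, 27, 27, JFK), (8580, 35, 27, ORD), (8580, 9, 27, ORD)} (7 duplicate(s) eliminated).
Apply σ_{hours != 9}; surviving tuples: {(2130, 14, 27, SFO), (2830, 14, 11, SFO), (3810, 35, 27, ORD), (5410, 20, 27, JFK), (5410, 27, 27, JFK), (8580, 35, 27, ORD)}
π_{fno, hours} gives {(11, 14), (27, 14), (27, 20), (27, 27), (27, 35)} (1 duplicate(s) eliminated).

{(11, 14), (27, 14), (27, 20), (27, 27), (27, 35)}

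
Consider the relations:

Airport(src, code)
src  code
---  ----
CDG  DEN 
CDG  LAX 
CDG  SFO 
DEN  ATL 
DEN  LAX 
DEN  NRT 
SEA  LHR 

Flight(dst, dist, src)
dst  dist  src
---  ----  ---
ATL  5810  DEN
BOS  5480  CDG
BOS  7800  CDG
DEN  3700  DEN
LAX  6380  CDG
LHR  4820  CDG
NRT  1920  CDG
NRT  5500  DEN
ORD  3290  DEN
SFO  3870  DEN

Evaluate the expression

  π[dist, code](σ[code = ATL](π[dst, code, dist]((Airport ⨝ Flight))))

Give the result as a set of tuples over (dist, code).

{(3290, ATL), (3700, ATL), (3870, ATL), (5500, ATL), (5810, ATL)}

Joining Airport and Flight on src yields {(CDG, DEN, BOS, 5480), (CDG, DEN, BOS, 7800), (CDG, DEN, LAX, 6380), (CDG, DEN, LHR, 4820), (CDG, DEN, NRT, 1920), (CDG, LAX, BOS, 5480), (CDG, LAX, BOS, 7800), (CDG, LAX, LAX, 6380), (CDG, LAX, LHR, 4820), (CDG, LAX, NRT, 1920), (CDG, SFO, BOS, 5480), (CDG, SFO, BOS, 7800), (CDG, SFO, LAX, 6380), (CDG, SFO, LHR, 4820), (CDG, SFO, NRT, 1920), (DEN, ATL, ATL, 5810), (DEN, ATL, DEN, 3700), (DEN, ATL, NRT, 5500), (DEN, ATL, ORD, 3290), (DEN, ATL, SFO, 3870), (DEN, LAX, ATL, 5810), (DEN, LAX, DEN, 3700), (DEN, LAX, NRT, 5500), (DEN, LAX, ORD, 3290), (DEN, LAX, SFO, 3870), (DEN, NRT, ATL, 5810), (DEN, NRT, DEN, 3700), (DEN, NRT, NRT, 5500), (DEN, NRT, ORD, 3290), (DEN, NRT, SFO, 3870)}.
π_{dst, code, dist} gives {(ATL, ATL, 5810), (ATL, LAX, 5810), (ATL, NRT, 5810), (BOS, DEN, 5480), (BOS, DEN, 7800), (BOS, LAX, 5480), (BOS, LAX, 7800), (BOS, SFO, 5480), (BOS, SFO, 7800), (DEN, ATL, 3700), (DEN, LAX, 3700), (DEN, NRT, 3700), (LAX, DEN, 6380), (LAX, LAX, 6380), (LAX, SFO, 6380), (LHR, DEN, 4820), (LHR, LAX, 4820), (LHR, SFO, 4820), (NRT, ATL, 5500), (NRT, DEN, 1920), (NRT, LAX, 1920), (NRT, LAX, 5500), (NRT, NRT, 5500), (NRT, SFO, 1920), (ORD, ATL, 3290), (ORD, LAX, 3290), (ORD, NRT, 3290), (SFO, ATL, 3870), (SFO, LAX, 3870), (SFO, NRT, 3870)}.
Filtering on code = ATL leaves {(ATL, ATL, 5810), (DEN, ATL, 3700), (NRT, ATL, 5500), (ORD, ATL, 3290), (SFO, ATL, 3870)}.
π_{dist, code} gives {(3290, ATL), (3700, ATL), (3870, ATL), (5500, ATL), (5810, ATL)}.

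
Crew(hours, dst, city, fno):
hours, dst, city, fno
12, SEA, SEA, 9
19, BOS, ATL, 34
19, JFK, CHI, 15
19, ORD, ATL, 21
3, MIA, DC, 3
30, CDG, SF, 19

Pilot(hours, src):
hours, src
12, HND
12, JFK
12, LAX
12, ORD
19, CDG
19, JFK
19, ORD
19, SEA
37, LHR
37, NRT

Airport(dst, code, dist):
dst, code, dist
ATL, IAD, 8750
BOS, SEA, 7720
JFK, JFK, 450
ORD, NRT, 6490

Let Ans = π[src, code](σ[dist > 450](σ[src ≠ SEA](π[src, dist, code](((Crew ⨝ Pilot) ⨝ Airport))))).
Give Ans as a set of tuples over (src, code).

Natural join on hours: {(12, SEA, SEA, 9, HND), (12, SEA, SEA, 9, JFK), (12, SEA, SEA, 9, LAX), (12, SEA, SEA, 9, ORD), (19, BOS, ATL, 34, CDG), (19, BOS, ATL, 34, JFK), (19, BOS, ATL, 34, ORD), (19, BOS, ATL, 34, SEA), (19, JFK, CHI, 15, CDG), (19, JFK, CHI, 15, JFK), (19, JFK, CHI, 15, ORD), (19, JFK, CHI, 15, SEA), (19, ORD, ATL, 21, CDG), (19, ORD, ATL, 21, JFK), (19, ORD, ATL, 21, ORD), (19, ORD, ATL, 21, SEA)}
Natural join on dst: {(19, BOS, ATL, 34, CDG, SEA, 7720), (19, BOS, ATL, 34, JFK, SEA, 7720), (19, BOS, ATL, 34, ORD, SEA, 7720), (19, BOS, ATL, 34, SEA, SEA, 7720), (19, JFK, CHI, 15, CDG, JFK, 450), (19, JFK, CHI, 15, JFK, JFK, 450), (19, JFK, CHI, 15, ORD, JFK, 450), (19, JFK, CHI, 15, SEA, JFK, 450), (19, ORD, ATL, 21, CDG, NRT, 6490), (19, ORD, ATL, 21, JFK, NRT, 6490), (19, ORD, ATL, 21, ORD, NRT, 6490), (19, ORD, ATL, 21, SEA, NRT, 6490)}
π_{src, dist, code} gives {(CDG, 450, JFK), (CDG, 6490, NRT), (CDG, 7720, SEA), (JFK, 450, JFK), (JFK, 6490, NRT), (JFK, 7720, SEA), (ORD, 450, JFK), (ORD, 6490, NRT), (ORD, 7720, SEA), (SEA, 450, JFK), (SEA, 6490, NRT), (SEA, 7720, SEA)}.
Filtering on src ≠ SEA leaves {(CDG, 450, JFK), (CDG, 6490, NRT), (CDG, 7720, SEA), (JFK, 450, JFK), (JFK, 6490, NRT), (JFK, 7720, SEA), (ORD, 450, JFK), (ORD, 6490, NRT), (ORD, 7720, SEA)}.
Filtering on dist > 450 leaves {(CDG, 6490, NRT), (CDG, 7720, SEA), (JFK, 6490, NRT), (JFK, 7720, SEA), (ORD, 6490, NRT), (ORD, 7720, SEA)}.
π_{src, code} gives {(CDG, NRT), (CDG, SEA), (JFK, NRT), (JFK, SEA), (ORD, NRT), (ORD, SEA)}.

{(CDG, NRT), (CDG, SEA), (JFK, NRT), (JFK, SEA), (ORD, NRT), (ORD, SEA)}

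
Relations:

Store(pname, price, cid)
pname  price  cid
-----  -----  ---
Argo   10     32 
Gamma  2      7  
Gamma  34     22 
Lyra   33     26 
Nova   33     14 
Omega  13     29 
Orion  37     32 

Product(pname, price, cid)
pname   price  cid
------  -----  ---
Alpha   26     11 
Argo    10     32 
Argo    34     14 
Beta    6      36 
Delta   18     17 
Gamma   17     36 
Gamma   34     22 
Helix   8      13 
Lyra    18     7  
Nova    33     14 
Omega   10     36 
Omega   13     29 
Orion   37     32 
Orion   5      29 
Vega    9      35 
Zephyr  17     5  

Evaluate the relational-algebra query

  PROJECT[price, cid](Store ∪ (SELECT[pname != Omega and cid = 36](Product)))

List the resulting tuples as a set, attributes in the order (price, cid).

{(10, 32), (13, 29), (17, 36), (2, 7), (33, 14), (33, 26), (34, 22), (37, 32), (6, 36)}

Selection pname != Omega and cid = 36: {(Beta, 6, 36), (Gamma, 17, 36)}
Set union of the two operands is {(Argo, 10, 32), (Beta, 6, 36), (Gamma, 17, 36), (Gamma, 2, 7), (Gamma, 34, 22), (Lyra, 33, 26), (Nova, 33, 14), (Omega, 13, 29), (Orion, 37, 32)}.
Projecting to price, cid: {(10, 32), (13, 29), (17, 36), (2, 7), (33, 14), (33, 26), (34, 22), (37, 32), (6, 36)}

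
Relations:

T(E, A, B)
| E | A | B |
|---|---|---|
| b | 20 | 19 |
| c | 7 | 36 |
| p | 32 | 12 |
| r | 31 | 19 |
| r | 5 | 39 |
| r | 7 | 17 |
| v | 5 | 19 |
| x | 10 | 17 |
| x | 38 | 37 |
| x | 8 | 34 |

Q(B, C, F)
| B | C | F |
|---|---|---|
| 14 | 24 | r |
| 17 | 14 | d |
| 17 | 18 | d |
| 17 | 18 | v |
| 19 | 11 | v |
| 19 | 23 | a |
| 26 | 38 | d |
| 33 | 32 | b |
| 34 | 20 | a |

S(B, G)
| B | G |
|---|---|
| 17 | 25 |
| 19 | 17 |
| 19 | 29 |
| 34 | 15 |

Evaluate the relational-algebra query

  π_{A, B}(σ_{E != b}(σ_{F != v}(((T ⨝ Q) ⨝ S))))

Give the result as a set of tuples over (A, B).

T ⋈ Q (natural join on B): {(b, 20, 19, 11, v), (b, 20, 19, 23, a), (r, 31, 19, 11, v), (r, 31, 19, 23, a), (r, 7, 17, 14, d), (r, 7, 17, 18, d), (r, 7, 17, 18, v), (v, 5, 19, 11, v), (v, 5, 19, 23, a), (x, 10, 17, 14, d), (x, 10, 17, 18, d), (x, 10, 17, 18, v), (x, 8, 34, 20, a)}
(T ⨝ Q) ⋈ S (natural join on B): {(b, 20, 19, 11, v, 17), (b, 20, 19, 11, v, 29), (b, 20, 19, 23, a, 17), (b, 20, 19, 23, a, 29), (r, 31, 19, 11, v, 17), (r, 31, 19, 11, v, 29), (r, 31, 19, 23, a, 17), (r, 31, 19, 23, a, 29), (r, 7, 17, 14, d, 25), (r, 7, 17, 18, d, 25), (r, 7, 17, 18, v, 25), (v, 5, 19, 11, v, 17), (v, 5, 19, 11, v, 29), (v, 5, 19, 23, a, 17), (v, 5, 19, 23, a, 29), (x, 10, 17, 14, d, 25), (x, 10, 17, 18, d, 25), (x, 10, 17, 18, v, 25), (x, 8, 34, 20, a, 15)}
Apply σ_{F != v}; surviving tuples: {(b, 20, 19, 23, a, 17), (b, 20, 19, 23, a, 29), (r, 31, 19, 23, a, 17), (r, 31, 19, 23, a, 29), (r, 7, 17, 14, d, 25), (r, 7, 17, 18, d, 25), (v, 5, 19, 23, a, 17), (v, 5, 19, 23, a, 29), (x, 10, 17, 14, d, 25), (x, 10, 17, 18, d, 25), (x, 8, 34, 20, a, 15)}
Apply σ_{E != b}; surviving tuples: {(r, 31, 19, 23, a, 17), (r, 31, 19, 23, a, 29), (r, 7, 17, 14, d, 25), (r, 7, 17, 18, d, 25), (v, 5, 19, 23, a, 17), (v, 5, 19, 23, a, 29), (x, 10, 17, 14, d, 25), (x, 10, 17, 18, d, 25), (x, 8, 34, 20, a, 15)}
Keep only column(s) A, B (4 duplicate(s) eliminated): {(10, 17), (31, 19), (5, 19), (7, 17), (8, 34)}

{(10, 17), (31, 19), (5, 19), (7, 17), (8, 34)}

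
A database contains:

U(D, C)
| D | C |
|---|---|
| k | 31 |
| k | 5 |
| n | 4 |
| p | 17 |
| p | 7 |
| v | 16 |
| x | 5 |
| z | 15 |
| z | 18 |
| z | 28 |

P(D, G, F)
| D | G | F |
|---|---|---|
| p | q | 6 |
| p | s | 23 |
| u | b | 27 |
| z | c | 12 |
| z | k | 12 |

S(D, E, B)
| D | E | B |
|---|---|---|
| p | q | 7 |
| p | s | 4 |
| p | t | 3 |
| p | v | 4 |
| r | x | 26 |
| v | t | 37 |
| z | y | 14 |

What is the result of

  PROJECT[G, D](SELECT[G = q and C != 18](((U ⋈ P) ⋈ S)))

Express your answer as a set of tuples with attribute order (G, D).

Joining U and P on D yields {(p, 17, q, 6), (p, 17, s, 23), (p, 7, q, 6), (p, 7, s, 23), (z, 15, c, 12), (z, 15, k, 12), (z, 18, c, 12), (z, 18, k, 12), (z, 28, c, 12), (z, 28, k, 12)}.
Joining (U ⋈ P) and S on D yields {(p, 17, q, 6, q, 7), (p, 17, q, 6, s, 4), (p, 17, q, 6, t, 3), (p, 17, q, 6, v, 4), (p, 17, s, 23, q, 7), (p, 17, s, 23, s, 4), (p, 17, s, 23, t, 3), (p, 17, s, 23, v, 4), (p, 7, q, 6, q, 7), (p, 7, q, 6, s, 4), (p, 7, q, 6, t, 3), (p, 7, q, 6, v, 4), (p, 7, s, 23, q, 7), (p, 7, s, 23, s, 4), (p, 7, s, 23, t, 3), (p, 7, s, 23, v, 4), (z, 15, c, 12, y, 14), (z, 15, k, 12, y, 14), (z, 18, c, 12, y, 14), (z, 18, k, 12, y, 14), (z, 28, c, 12, y, 14), (z, 28, k, 12, y, 14)}.
Filtering on G = q and C != 18 leaves {(p, 17, q, 6, q, 7), (p, 17, q, 6, s, 4), (p, 17, q, 6, t, 3), (p, 17, q, 6, v, 4), (p, 7, q, 6, q, 7), (p, 7, q, 6, s, 4), (p, 7, q, 6, t, 3), (p, 7, q, 6, v, 4)}.
π[G, D]: project onto (G, D) (7 duplicate(s) eliminated) → {(q, p)}

{(q, p)}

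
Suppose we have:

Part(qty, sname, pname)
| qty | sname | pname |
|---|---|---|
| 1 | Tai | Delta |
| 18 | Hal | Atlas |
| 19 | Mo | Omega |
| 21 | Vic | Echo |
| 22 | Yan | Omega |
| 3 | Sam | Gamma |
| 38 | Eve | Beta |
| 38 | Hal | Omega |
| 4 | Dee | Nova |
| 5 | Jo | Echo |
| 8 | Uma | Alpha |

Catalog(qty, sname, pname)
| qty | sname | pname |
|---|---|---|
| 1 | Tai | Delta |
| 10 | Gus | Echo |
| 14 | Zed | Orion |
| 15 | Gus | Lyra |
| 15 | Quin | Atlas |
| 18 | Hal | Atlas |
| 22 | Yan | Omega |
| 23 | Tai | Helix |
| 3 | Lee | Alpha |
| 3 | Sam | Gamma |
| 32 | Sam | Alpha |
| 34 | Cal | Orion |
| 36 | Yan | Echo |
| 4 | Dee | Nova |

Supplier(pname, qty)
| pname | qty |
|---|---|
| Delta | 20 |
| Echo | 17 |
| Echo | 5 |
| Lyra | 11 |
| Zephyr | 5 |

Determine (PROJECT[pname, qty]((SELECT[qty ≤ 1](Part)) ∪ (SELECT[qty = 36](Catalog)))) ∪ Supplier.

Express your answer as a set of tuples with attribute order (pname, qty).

{(Delta, 1), (Delta, 20), (Echo, 17), (Echo, 36), (Echo, 5), (Lyra, 11), (Zephyr, 5)}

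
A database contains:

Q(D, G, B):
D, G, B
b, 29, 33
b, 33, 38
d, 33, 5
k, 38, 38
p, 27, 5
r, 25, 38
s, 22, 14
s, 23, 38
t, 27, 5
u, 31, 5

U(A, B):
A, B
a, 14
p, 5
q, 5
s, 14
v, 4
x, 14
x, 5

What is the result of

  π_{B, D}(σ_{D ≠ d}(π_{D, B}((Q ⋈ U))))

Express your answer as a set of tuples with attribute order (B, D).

Natural join on B: {(d, 33, 5, p), (d, 33, 5, q), (d, 33, 5, x), (p, 27, 5, p), (p, 27, 5, q), (p, 27, 5, x), (s, 22, 14, a), (s, 22, 14, s), (s, 22, 14, x), (t, 27, 5, p), (t, 27, 5, q), (t, 27, 5, x), (u, 31, 5, p), (u, 31, 5, q), (u, 31, 5, x)}
Projecting to D, B (10 duplicate(s) eliminated): {(d, 5), (p, 5), (s, 14), (t, 5), (u, 5)}
Apply σ_{D ≠ d}; surviving tuples: {(p, 5), (s, 14), (t, 5), (u, 5)}
Projecting to B, D: {(14, s), (5, p), (5, t), (5, u)}

{(14, s), (5, p), (5, t), (5, u)}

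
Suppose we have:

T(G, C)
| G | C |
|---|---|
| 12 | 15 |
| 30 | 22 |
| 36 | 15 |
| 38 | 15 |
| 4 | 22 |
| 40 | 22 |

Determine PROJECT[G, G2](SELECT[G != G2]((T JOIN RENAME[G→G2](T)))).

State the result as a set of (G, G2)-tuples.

ρ[G→G2]: schema becomes (G2, C); tuples unchanged.
T ⋈ RENAME[G→G2](T) (natural join on C): {(12, 15, 12), (12, 15, 36), (12, 15, 38), (30, 22, 30), (30, 22, 4), (30, 22, 40), (36, 15, 12), (36, 15, 36), (36, 15, 38), (38, 15, 12), (38, 15, 36), (38, 15, 38), (4, 22, 30), (4, 22, 4), (4, 22, 40), (40, 22, 30), (40, 22, 4), (40, 22, 40)}
Apply σ_{G != G2}; surviving tuples: {(12, 15, 36), (12, 15, 38), (30, 22, 4), (30, 22, 40), (36, 15, 12), (36, 15, 38), (38, 15, 12), (38, 15, 36), (4, 22, 30), (4, 22, 40), (40, 22, 30), (40, 22, 4)}
Projecting to G, G2: {(12, 36), (12, 38), (30, 4), (30, 40), (36, 12), (36, 38), (38, 12), (38, 36), (4, 30), (4, 40), (40, 30), (40, 4)}

{(12, 36), (12, 38), (30, 4), (30, 40), (36, 12), (36, 38), (38, 12), (38, 36), (4, 30), (4, 40), (40, 30), (40, 4)}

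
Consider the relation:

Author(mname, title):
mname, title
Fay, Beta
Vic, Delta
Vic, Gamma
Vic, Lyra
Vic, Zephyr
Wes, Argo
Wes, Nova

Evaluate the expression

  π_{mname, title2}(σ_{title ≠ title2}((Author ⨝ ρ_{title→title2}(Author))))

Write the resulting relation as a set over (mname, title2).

ρ[title→title2]: schema becomes (mname, title2); tuples unchanged.
Natural join on mname: {(Fay, Beta, Beta), (Vic, Delta, Delta), (Vic, Delta, Gamma), (Vic, Delta, Lyra), (Vic, Delta, Zephyr), (Vic, Gamma, Delta), (Vic, Gamma, Gamma), (Vic, Gamma, Lyra), (Vic, Gamma, Zephyr), (Vic, Lyra, Delta), (Vic, Lyra, Gamma), (Vic, Lyra, Lyra), (Vic, Lyra, Zephyr), (Vic, Zephyr, Delta), (Vic, Zephyr, Gamma), (Vic, Zephyr, Lyra), (Vic, Zephyr, Zephyr), (Wes, Argo, Argo), (Wes, Argo, Nova), (Wes, Nova, Argo), (Wes, Nova, Nova)}
Selection title ≠ title2: {(Vic, Delta, Gamma), (Vic, Delta, Lyra), (Vic, Delta, Zephyr), (Vic, Gamma, Delta), (Vic, Gamma, Lyra), (Vic, Gamma, Zephyr), (Vic, Lyra, Delta), (Vic, Lyra, Gamma), (Vic, Lyra, Zephyr), (Vic, Zephyr, Delta), (Vic, Zephyr, Gamma), (Vic, Zephyr, Lyra), (Wes, Argo, Nova), (Wes, Nova, Argo)}
Keep only column(s) mname, title2 (8 duplicate(s) eliminated): {(Vic, Delta), (Vic, Gamma), (Vic, Lyra), (Vic, Zephyr), (Wes, Argo), (Wes, Nova)}

{(Vic, Delta), (Vic, Gamma), (Vic, Lyra), (Vic, Zephyr), (Wes, Argo), (Wes, Nova)}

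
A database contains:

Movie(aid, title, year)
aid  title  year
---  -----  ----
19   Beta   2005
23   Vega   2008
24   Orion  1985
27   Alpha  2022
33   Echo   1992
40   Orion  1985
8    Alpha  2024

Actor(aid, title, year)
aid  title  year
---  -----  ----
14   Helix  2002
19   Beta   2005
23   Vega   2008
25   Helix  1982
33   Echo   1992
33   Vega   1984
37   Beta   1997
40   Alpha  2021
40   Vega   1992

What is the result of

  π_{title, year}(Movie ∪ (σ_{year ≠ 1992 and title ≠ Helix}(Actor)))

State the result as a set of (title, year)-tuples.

σ[year ≠ 1992 and title ≠ Helix]: keep tuples satisfying year ≠ 1992 and title ≠ Helix → {(19, Beta, 2005), (23, Vega, 2008), (33, Vega, 1984), (37, Beta, 1997), (40, Alpha, 2021)}
Taking the union: {(19, Beta, 2005), (23, Vega, 2008), (24, Orion, 1985), (27, Alpha, 2022), (33, Echo, 1992), (33, Vega, 1984), (37, Beta, 1997), (40, Alpha, 2021), (40, Orion, 1985), (8, Alpha, 2024)}
Keep only column(s) title, year (1 duplicate(s) eliminated): {(Alpha, 2021), (Alpha, 2022), (Alpha, 2024), (Beta, 1997), (Beta, 2005), (Echo, 1992), (Orion, 1985), (Vega, 1984), (Vega, 2008)}

{(Alpha, 2021), (Alpha, 2022), (Alpha, 2024), (Beta, 1997), (Beta, 2005), (Echo, 1992), (Orion, 1985), (Vega, 1984), (Vega, 2008)}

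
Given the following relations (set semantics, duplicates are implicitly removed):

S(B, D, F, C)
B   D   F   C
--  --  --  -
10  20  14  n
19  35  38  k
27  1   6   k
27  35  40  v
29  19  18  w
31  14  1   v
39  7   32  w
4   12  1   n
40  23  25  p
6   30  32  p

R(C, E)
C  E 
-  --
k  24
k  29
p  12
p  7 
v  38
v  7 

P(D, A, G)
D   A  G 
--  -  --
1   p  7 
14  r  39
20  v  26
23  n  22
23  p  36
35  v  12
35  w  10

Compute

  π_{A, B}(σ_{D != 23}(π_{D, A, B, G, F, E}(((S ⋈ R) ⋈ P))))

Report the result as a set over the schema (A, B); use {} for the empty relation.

{(p, 27), (r, 31), (v, 19), (v, 27), (w, 19), (w, 27)}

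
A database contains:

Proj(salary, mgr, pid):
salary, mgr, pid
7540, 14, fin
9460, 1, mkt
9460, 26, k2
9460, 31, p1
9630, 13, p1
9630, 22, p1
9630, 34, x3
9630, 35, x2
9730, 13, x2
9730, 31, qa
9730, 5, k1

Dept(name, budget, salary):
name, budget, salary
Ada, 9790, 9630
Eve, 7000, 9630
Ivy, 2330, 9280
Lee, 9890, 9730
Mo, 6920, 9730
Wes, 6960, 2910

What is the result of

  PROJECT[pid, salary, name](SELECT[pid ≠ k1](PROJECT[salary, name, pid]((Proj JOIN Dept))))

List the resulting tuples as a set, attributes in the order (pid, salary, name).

{(p1, 9630, Ada), (p1, 9630, Eve), (qa, 9730, Lee), (qa, 9730, Mo), (x2, 9630, Ada), (x2, 9630, Eve), (x2, 9730, Lee), (x2, 9730, Mo), (x3, 9630, Ada), (x3, 9630, Eve)}

Natural join on salary: {(9630, 13, p1, Ada, 9790), (9630, 13, p1, Eve, 7000), (9630, 22, p1, Ada, 9790), (9630, 22, p1, Eve, 7000), (9630, 34, x3, Ada, 9790), (9630, 34, x3, Eve, 7000), (9630, 35, x2, Ada, 9790), (9630, 35, x2, Eve, 7000), (9730, 13, x2, Lee, 9890), (9730, 13, x2, Mo, 6920), (9730, 31, qa, Lee, 9890), (9730, 31, qa, Mo, 6920), (9730, 5, k1, Lee, 9890), (9730, 5, k1, Mo, 6920)}
π[salary, name, pid]: project onto (salary, name, pid) (2 duplicate(s) eliminated) → {(9630, Ada, p1), (9630, Ada, x2), (9630, Ada, x3), (9630, Eve, p1), (9630, Eve, x2), (9630, Eve, x3), (9730, Lee, k1), (9730, Lee, qa), (9730, Lee, x2), (9730, Mo, k1), (9730, Mo, qa), (9730, Mo, x2)}
Filtering on pid ≠ k1 leaves {(9630, Ada, p1), (9630, Ada, x2), (9630, Ada, x3), (9630, Eve, p1), (9630, Eve, x2), (9630, Eve, x3), (9730, Lee, qa), (9730, Lee, x2), (9730, Mo, qa), (9730, Mo, x2)}.
π[pid, salary, name]: project onto (pid, salary, name) → {(p1, 9630, Ada), (p1, 9630, Eve), (qa, 9730, Lee), (qa, 9730, Mo), (x2, 9630, Ada), (x2, 9630, Eve), (x2, 9730, Lee), (x2, 9730, Mo), (x3, 9630, Ada), (x3, 9630, Eve)}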